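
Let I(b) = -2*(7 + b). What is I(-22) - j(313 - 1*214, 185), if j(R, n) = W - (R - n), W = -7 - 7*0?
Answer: -49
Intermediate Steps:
W = -7 (W = -7 + 0 = -7)
j(R, n) = -7 + n - R (j(R, n) = -7 - (R - n) = -7 + (n - R) = -7 + n - R)
I(b) = -14 - 2*b
I(-22) - j(313 - 1*214, 185) = (-14 - 2*(-22)) - (-7 + 185 - (313 - 1*214)) = (-14 + 44) - (-7 + 185 - (313 - 214)) = 30 - (-7 + 185 - 1*99) = 30 - (-7 + 185 - 99) = 30 - 1*79 = 30 - 79 = -49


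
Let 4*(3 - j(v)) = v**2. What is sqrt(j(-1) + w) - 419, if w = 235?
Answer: -419 + sqrt(951)/2 ≈ -403.58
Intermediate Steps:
j(v) = 3 - v**2/4
sqrt(j(-1) + w) - 419 = sqrt((3 - 1/4*(-1)**2) + 235) - 419 = sqrt((3 - 1/4*1) + 235) - 419 = sqrt((3 - 1/4) + 235) - 419 = sqrt(11/4 + 235) - 419 = sqrt(951/4) - 419 = sqrt(951)/2 - 419 = -419 + sqrt(951)/2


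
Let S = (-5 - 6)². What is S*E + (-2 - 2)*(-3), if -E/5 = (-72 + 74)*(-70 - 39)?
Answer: 131902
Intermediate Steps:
S = 121 (S = (-11)² = 121)
E = 1090 (E = -5*(-72 + 74)*(-70 - 39) = -10*(-109) = -5*(-218) = 1090)
S*E + (-2 - 2)*(-3) = 121*1090 + (-2 - 2)*(-3) = 131890 - 4*(-3) = 131890 + 12 = 131902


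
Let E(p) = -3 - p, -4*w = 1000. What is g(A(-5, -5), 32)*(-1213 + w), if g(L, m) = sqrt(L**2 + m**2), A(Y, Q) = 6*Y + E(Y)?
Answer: -5852*sqrt(113) ≈ -62208.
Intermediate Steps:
w = -250 (w = -1/4*1000 = -250)
A(Y, Q) = -3 + 5*Y (A(Y, Q) = 6*Y + (-3 - Y) = -3 + 5*Y)
g(A(-5, -5), 32)*(-1213 + w) = sqrt((-3 + 5*(-5))**2 + 32**2)*(-1213 - 250) = sqrt((-3 - 25)**2 + 1024)*(-1463) = sqrt((-28)**2 + 1024)*(-1463) = sqrt(784 + 1024)*(-1463) = sqrt(1808)*(-1463) = (4*sqrt(113))*(-1463) = -5852*sqrt(113)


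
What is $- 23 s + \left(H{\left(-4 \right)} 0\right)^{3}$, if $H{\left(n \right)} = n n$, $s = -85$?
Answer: $1955$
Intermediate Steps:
$H{\left(n \right)} = n^{2}$
$- 23 s + \left(H{\left(-4 \right)} 0\right)^{3} = \left(-23\right) \left(-85\right) + \left(\left(-4\right)^{2} \cdot 0\right)^{3} = 1955 + \left(16 \cdot 0\right)^{3} = 1955 + 0^{3} = 1955 + 0 = 1955$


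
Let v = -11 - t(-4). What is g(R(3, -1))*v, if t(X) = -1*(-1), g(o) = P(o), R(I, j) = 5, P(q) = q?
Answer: -60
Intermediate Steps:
g(o) = o
t(X) = 1
v = -12 (v = -11 - 1*1 = -11 - 1 = -12)
g(R(3, -1))*v = 5*(-12) = -60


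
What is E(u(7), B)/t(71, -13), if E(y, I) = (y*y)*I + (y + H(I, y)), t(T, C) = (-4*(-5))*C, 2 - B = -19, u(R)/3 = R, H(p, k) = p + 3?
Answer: -4653/130 ≈ -35.792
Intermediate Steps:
H(p, k) = 3 + p
u(R) = 3*R
B = 21 (B = 2 - 1*(-19) = 2 + 19 = 21)
t(T, C) = 20*C
E(y, I) = 3 + I + y + I*y² (E(y, I) = (y*y)*I + (y + (3 + I)) = y²*I + (3 + I + y) = I*y² + (3 + I + y) = 3 + I + y + I*y²)
E(u(7), B)/t(71, -13) = (3 + 21 + 3*7 + 21*(3*7)²)/((20*(-13))) = (3 + 21 + 21 + 21*21²)/(-260) = (3 + 21 + 21 + 21*441)*(-1/260) = (3 + 21 + 21 + 9261)*(-1/260) = 9306*(-1/260) = -4653/130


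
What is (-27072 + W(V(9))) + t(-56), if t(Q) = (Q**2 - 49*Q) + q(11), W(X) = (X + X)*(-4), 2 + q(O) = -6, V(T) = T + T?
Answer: -21344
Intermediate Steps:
V(T) = 2*T
q(O) = -8 (q(O) = -2 - 6 = -8)
W(X) = -8*X (W(X) = (2*X)*(-4) = -8*X)
t(Q) = -8 + Q**2 - 49*Q (t(Q) = (Q**2 - 49*Q) - 8 = -8 + Q**2 - 49*Q)
(-27072 + W(V(9))) + t(-56) = (-27072 - 16*9) + (-8 + (-56)**2 - 49*(-56)) = (-27072 - 8*18) + (-8 + 3136 + 2744) = (-27072 - 144) + 5872 = -27216 + 5872 = -21344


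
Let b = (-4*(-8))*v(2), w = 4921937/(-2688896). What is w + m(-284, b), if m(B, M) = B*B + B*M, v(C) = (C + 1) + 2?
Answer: 94687239599/2688896 ≈ 35214.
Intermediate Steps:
v(C) = 3 + C (v(C) = (1 + C) + 2 = 3 + C)
w = -4921937/2688896 (w = 4921937*(-1/2688896) = -4921937/2688896 ≈ -1.8305)
b = 160 (b = (-4*(-8))*(3 + 2) = 32*5 = 160)
m(B, M) = B² + B*M
w + m(-284, b) = -4921937/2688896 - 284*(-284 + 160) = -4921937/2688896 - 284*(-124) = -4921937/2688896 + 35216 = 94687239599/2688896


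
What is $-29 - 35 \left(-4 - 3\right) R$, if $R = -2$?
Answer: $-519$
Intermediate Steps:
$-29 - 35 \left(-4 - 3\right) R = -29 - 35 \left(-4 - 3\right) \left(-2\right) = -29 - 35 \left(\left(-7\right) \left(-2\right)\right) = -29 - 490 = -519$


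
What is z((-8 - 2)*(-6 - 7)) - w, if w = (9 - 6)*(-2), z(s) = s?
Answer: 136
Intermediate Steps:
w = -6 (w = 3*(-2) = -6)
z((-8 - 2)*(-6 - 7)) - w = (-8 - 2)*(-6 - 7) - 1*(-6) = -10*(-13) + 6 = 130 + 6 = 136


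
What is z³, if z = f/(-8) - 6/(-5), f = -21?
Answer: 3581577/64000 ≈ 55.962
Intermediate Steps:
z = 153/40 (z = -21/(-8) - 6/(-5) = -21*(-⅛) - 6*(-⅕) = 21/8 + 6/5 = 153/40 ≈ 3.8250)
z³ = (153/40)³ = 3581577/64000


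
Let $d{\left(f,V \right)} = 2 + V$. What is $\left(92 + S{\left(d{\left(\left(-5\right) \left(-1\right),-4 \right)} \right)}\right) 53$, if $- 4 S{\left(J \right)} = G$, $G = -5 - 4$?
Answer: $\frac{19981}{4} \approx 4995.3$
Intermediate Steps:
$G = -9$ ($G = -5 - 4 = -9$)
$S{\left(J \right)} = \frac{9}{4}$ ($S{\left(J \right)} = \left(- \frac{1}{4}\right) \left(-9\right) = \frac{9}{4}$)
$\left(92 + S{\left(d{\left(\left(-5\right) \left(-1\right),-4 \right)} \right)}\right) 53 = \left(92 + \frac{9}{4}\right) 53 = \frac{377}{4} \cdot 53 = \frac{19981}{4}$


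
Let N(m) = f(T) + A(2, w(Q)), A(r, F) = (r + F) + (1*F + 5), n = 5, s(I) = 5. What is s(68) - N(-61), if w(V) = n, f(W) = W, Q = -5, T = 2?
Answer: -14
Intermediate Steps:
w(V) = 5
A(r, F) = 5 + r + 2*F (A(r, F) = (F + r) + (F + 5) = (F + r) + (5 + F) = 5 + r + 2*F)
N(m) = 19 (N(m) = 2 + (5 + 2 + 2*5) = 2 + (5 + 2 + 10) = 2 + 17 = 19)
s(68) - N(-61) = 5 - 1*19 = 5 - 19 = -14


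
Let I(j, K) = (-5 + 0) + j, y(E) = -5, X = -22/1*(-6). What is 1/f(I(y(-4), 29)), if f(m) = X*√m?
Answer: -I*√10/1320 ≈ -0.0023957*I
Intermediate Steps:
X = 132 (X = -22*1*(-6) = -22*(-6) = 132)
I(j, K) = -5 + j
f(m) = 132*√m
1/f(I(y(-4), 29)) = 1/(132*√(-5 - 5)) = 1/(132*√(-10)) = 1/(132*(I*√10)) = 1/(132*I*√10) = -I*√10/1320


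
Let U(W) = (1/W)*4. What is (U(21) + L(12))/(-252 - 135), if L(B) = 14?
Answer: -298/8127 ≈ -0.036668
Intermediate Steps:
U(W) = 4/W
(U(21) + L(12))/(-252 - 135) = (4/21 + 14)/(-252 - 135) = (4*(1/21) + 14)/(-387) = -(4/21 + 14)/387 = -1/387*298/21 = -298/8127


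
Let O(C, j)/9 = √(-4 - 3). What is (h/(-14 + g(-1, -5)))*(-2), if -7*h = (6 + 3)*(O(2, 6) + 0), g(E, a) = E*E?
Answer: -162*I*√7/91 ≈ -4.71*I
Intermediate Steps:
g(E, a) = E²
O(C, j) = 9*I*√7 (O(C, j) = 9*√(-4 - 3) = 9*√(-7) = 9*(I*√7) = 9*I*√7)
h = -81*I*√7/7 (h = -(6 + 3)*(9*I*√7 + 0)/7 = -9*9*I*√7/7 = -81*I*√7/7 ≈ -30.615*I)
(h/(-14 + g(-1, -5)))*(-2) = ((-81*I*√7/7)/(-14 + (-1)²))*(-2) = ((-81*I*√7/7)/(-14 + 1))*(-2) = (-81*I*√7/7/(-13))*(-2) = (-81*I*√7/7*(-1/13))*(-2) = (81*I*√7/91)*(-2) = -162*I*√7/91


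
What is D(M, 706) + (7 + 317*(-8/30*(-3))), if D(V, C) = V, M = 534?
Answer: 3973/5 ≈ 794.60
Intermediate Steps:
D(M, 706) + (7 + 317*(-8/30*(-3))) = 534 + (7 + 317*(-8/30*(-3))) = 534 + (7 + 317*(-8*1/30*(-3))) = 534 + (7 + 317*(-4/15*(-3))) = 534 + (7 + 317*(⅘)) = 534 + (7 + 1268/5) = 534 + 1303/5 = 3973/5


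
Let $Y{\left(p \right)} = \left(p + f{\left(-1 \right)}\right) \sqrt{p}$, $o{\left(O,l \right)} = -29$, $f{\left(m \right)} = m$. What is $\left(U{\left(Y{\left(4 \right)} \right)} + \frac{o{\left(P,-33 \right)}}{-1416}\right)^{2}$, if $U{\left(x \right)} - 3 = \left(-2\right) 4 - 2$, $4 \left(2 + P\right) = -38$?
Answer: $\frac{97673689}{2005056} \approx 48.714$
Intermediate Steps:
$P = - \frac{23}{2}$ ($P = -2 + \frac{1}{4} \left(-38\right) = -2 - \frac{19}{2} = - \frac{23}{2} \approx -11.5$)
$Y{\left(p \right)} = \sqrt{p} \left(-1 + p\right)$ ($Y{\left(p \right)} = \left(p - 1\right) \sqrt{p} = \left(-1 + p\right) \sqrt{p} = \sqrt{p} \left(-1 + p\right)$)
$U{\left(x \right)} = -7$ ($U{\left(x \right)} = 3 - 10 = -7$)
$\left(U{\left(Y{\left(4 \right)} \right)} + \frac{o{\left(P,-33 \right)}}{-1416}\right)^{2} = \left(-7 - \frac{29}{-1416}\right)^{2} = \left(-7 - - \frac{29}{1416}\right)^{2} = \left(-7 + \frac{29}{1416}\right)^{2} = \left(- \frac{9883}{1416}\right)^{2} = \frac{97673689}{2005056}$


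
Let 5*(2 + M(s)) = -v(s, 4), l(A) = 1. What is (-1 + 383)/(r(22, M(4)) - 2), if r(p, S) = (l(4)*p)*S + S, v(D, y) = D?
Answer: -955/166 ≈ -5.7530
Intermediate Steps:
M(s) = -2 - s/5 (M(s) = -2 + (-s)/5 = -2 - s/5)
r(p, S) = S + S*p (r(p, S) = (1*p)*S + S = p*S + S = S*p + S = S + S*p)
(-1 + 383)/(r(22, M(4)) - 2) = (-1 + 383)/((-2 - ⅕*4)*(1 + 22) - 2) = 382/((-2 - ⅘)*23 - 2) = 382/(-14/5*23 - 2) = 382/(-322/5 - 2) = 382/(-332/5) = 382*(-5/332) = -955/166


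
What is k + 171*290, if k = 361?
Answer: 49951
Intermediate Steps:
k + 171*290 = 361 + 171*290 = 361 + 49590 = 49951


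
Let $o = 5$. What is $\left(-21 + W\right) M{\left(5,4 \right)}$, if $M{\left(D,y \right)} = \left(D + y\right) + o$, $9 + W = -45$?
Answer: $-1050$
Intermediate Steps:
$W = -54$ ($W = -9 - 45 = -54$)
$M{\left(D,y \right)} = 5 + D + y$ ($M{\left(D,y \right)} = \left(D + y\right) + 5 = 5 + D + y$)
$\left(-21 + W\right) M{\left(5,4 \right)} = \left(-21 - 54\right) \left(5 + 5 + 4\right) = \left(-75\right) 14 = -1050$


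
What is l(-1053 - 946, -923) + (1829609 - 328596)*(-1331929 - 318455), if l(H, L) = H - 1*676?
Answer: -2477247841667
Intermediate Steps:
l(H, L) = -676 + H (l(H, L) = H - 676 = -676 + H)
l(-1053 - 946, -923) + (1829609 - 328596)*(-1331929 - 318455) = (-676 + (-1053 - 946)) + (1829609 - 328596)*(-1331929 - 318455) = (-676 - 1999) + 1501013*(-1650384) = -2675 - 2477247838992 = -2477247841667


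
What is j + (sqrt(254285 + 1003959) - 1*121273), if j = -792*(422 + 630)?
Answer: -954457 + 2*sqrt(314561) ≈ -9.5334e+5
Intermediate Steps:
j = -833184 (j = -792*1052 = -1*833184 = -833184)
j + (sqrt(254285 + 1003959) - 1*121273) = -833184 + (sqrt(254285 + 1003959) - 1*121273) = -833184 + (sqrt(1258244) - 121273) = -833184 + (2*sqrt(314561) - 121273) = -833184 + (-121273 + 2*sqrt(314561)) = -954457 + 2*sqrt(314561)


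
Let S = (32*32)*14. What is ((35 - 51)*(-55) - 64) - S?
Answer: -13520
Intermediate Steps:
S = 14336 (S = 1024*14 = 14336)
((35 - 51)*(-55) - 64) - S = ((35 - 51)*(-55) - 64) - 1*14336 = (-16*(-55) - 64) - 14336 = (880 - 64) - 14336 = 816 - 14336 = -13520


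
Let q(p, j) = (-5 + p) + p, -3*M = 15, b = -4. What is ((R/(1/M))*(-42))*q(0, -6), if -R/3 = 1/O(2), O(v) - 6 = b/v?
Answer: 1575/2 ≈ 787.50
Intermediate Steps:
M = -5 (M = -1/3*15 = -5)
q(p, j) = -5 + 2*p
O(v) = 6 - 4/v
R = -3/4 (R = -3/(6 - 4/2) = -3/(6 - 4*1/2) = -3/(6 - 2) = -3/4 ≈ -0.75000)
((R/(1/M))*(-42))*q(0, -6) = (-3/(4*(1/(-5)))*(-42))*(-5 + 2*0) = (-3/(4*(-1/5))*(-42))*(-5 + 0) = (-3/4*(-5)*(-42))*(-5) = ((15/4)*(-42))*(-5) = -315/2*(-5) = 1575/2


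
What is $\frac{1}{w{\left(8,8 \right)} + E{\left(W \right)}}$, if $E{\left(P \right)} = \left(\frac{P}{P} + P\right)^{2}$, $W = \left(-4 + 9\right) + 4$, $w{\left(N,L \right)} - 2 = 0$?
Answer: $\frac{1}{102} \approx 0.0098039$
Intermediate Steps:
$w{\left(N,L \right)} = 2$ ($w{\left(N,L \right)} = 2 + 0 = 2$)
$W = 9$ ($W = 5 + 4 = 9$)
$E{\left(P \right)} = \left(1 + P\right)^{2}$
$\frac{1}{w{\left(8,8 \right)} + E{\left(W \right)}} = \frac{1}{2 + \left(1 + 9\right)^{2}} = \frac{1}{2 + 10^{2}} = \frac{1}{2 + 100} = \frac{1}{102}$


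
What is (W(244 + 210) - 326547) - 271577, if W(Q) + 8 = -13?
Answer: -598145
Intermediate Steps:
W(Q) = -21 (W(Q) = -8 - 13 = -21)
(W(244 + 210) - 326547) - 271577 = (-21 - 326547) - 271577 = -326568 - 271577 = -598145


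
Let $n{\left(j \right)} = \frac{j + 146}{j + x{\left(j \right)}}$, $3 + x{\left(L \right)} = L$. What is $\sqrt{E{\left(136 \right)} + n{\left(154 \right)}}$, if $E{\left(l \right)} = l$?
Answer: $\frac{2 \sqrt{127429}}{61} \approx 11.704$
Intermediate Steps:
$x{\left(L \right)} = -3 + L$
$n{\left(j \right)} = \frac{146 + j}{-3 + 2 j}$ ($n{\left(j \right)} = \frac{j + 146}{j + \left(-3 + j\right)} = \frac{146 + j}{-3 + 2 j}$)
$\sqrt{E{\left(136 \right)} + n{\left(154 \right)}} = \sqrt{136 + \frac{146 + 154}{-3 + 2 \cdot 154}} = \sqrt{136 + \frac{1}{-3 + 308} \cdot 300} = \sqrt{136 + \frac{1}{305} \cdot 300} = \sqrt{136 + \frac{60}{61}} = \sqrt{\frac{8356}{61}} = \frac{2 \sqrt{127429}}{61}$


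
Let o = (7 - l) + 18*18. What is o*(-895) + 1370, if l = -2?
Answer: -296665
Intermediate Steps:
o = 333 (o = (7 - 1*(-2)) + 18*18 = (7 + 2) + 324 = 9 + 324 = 333)
o*(-895) + 1370 = 333*(-895) + 1370 = -298035 + 1370 = -296665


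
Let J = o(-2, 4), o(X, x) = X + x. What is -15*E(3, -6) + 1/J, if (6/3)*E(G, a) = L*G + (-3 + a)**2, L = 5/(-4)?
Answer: -4631/8 ≈ -578.88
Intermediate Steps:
J = 2 (J = -2 + 4 = 2)
L = -5/4 (L = 5*(-1/4) = -5/4 ≈ -1.2500)
E(G, a) = (-3 + a)**2/2 - 5*G/8 (E(G, a) = (-5*G/4 + (-3 + a)**2)/2 = ((-3 + a)**2 - 5*G/4)/2 = (-3 + a)**2/2 - 5*G/8)
-15*E(3, -6) + 1/J = -15*((-3 - 6)**2/2 - 5/8*3) + 1/2 = -15*((1/2)*(-9)**2 - 15/8) + 1/2 = -15*((1/2)*81 - 15/8) + 1/2 = -15*(81/2 - 15/8) + 1/2 = -15*309/8 + 1/2 = -4635/8 + 1/2 = -4631/8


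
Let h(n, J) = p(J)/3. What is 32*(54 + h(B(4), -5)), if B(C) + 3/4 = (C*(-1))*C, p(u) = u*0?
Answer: 1728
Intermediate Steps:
p(u) = 0
B(C) = -3/4 - C**2 (B(C) = -3/4 + (C*(-1))*C = -3/4 + (-C)*C = -3/4 - C**2)
h(n, J) = 0 (h(n, J) = 0/3 = 0*(1/3) = 0)
32*(54 + h(B(4), -5)) = 32*(54 + 0) = 32*54 = 1728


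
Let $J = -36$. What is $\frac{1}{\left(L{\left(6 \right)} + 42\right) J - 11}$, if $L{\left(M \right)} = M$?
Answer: $- \frac{1}{1739} \approx -0.00057504$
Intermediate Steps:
$\frac{1}{\left(L{\left(6 \right)} + 42\right) J - 11} = \frac{1}{\left(6 + 42\right) \left(-36\right) - 11} = \frac{1}{48 \left(-36\right) - 11} = \frac{1}{-1728 - 11} = \frac{1}{-1739} = - \frac{1}{1739}$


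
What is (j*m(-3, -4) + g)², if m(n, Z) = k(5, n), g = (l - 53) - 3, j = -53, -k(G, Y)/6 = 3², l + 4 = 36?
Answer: 8054244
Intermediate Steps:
l = 32 (l = -4 + 36 = 32)
k(G, Y) = -54 (k(G, Y) = -6*3² = -6*9 = -54)
g = -24 (g = (32 - 53) - 3 = -21 - 3 = -24)
m(n, Z) = -54
(j*m(-3, -4) + g)² = (-53*(-54) - 24)² = (2862 - 24)² = 2838² = 8054244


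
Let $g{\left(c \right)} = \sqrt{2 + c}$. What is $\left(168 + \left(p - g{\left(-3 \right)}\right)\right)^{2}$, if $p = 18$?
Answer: $\left(186 - i\right)^{2} \approx 34595.0 - 372.0 i$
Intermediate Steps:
$\left(168 + \left(p - g{\left(-3 \right)}\right)\right)^{2} = \left(168 + \left(18 - \sqrt{2 - 3}\right)\right)^{2} = \left(168 + \left(18 - \sqrt{-1}\right)\right)^{2} = \left(168 + \left(18 - i\right)\right)^{2} = \left(186 - i\right)^{2}$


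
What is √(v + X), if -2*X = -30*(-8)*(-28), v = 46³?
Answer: 2*√25174 ≈ 317.33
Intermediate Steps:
v = 97336
X = 3360 (X = -(-30*(-8))*(-28)/2 = -120*(-28) = -½*(-6720) = 3360)
√(v + X) = √(97336 + 3360) = √100696 = 2*√25174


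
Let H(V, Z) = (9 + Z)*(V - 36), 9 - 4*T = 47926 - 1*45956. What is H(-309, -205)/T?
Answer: -270480/1961 ≈ -137.93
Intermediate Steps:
T = -1961/4 (T = 9/4 - (47926 - 1*45956)/4 = 9/4 - (47926 - 45956)/4 = 9/4 - ¼*1970 = 9/4 - 985/2 = -1961/4 ≈ -490.25)
H(V, Z) = (-36 + V)*(9 + Z) (H(V, Z) = (9 + Z)*(-36 + V) = (-36 + V)*(9 + Z))
H(-309, -205)/T = (-324 - 36*(-205) + 9*(-309) - 309*(-205))/(-1961/4) = (-324 + 7380 - 2781 + 63345)*(-4/1961) = 67620*(-4/1961) = -270480/1961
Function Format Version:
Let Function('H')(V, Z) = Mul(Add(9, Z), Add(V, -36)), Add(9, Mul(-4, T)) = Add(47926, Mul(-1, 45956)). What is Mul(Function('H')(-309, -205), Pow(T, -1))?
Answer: Rational(-270480, 1961) ≈ -137.93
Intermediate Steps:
T = Rational(-1961, 4) (T = Add(Rational(9, 4), Mul(Rational(-1, 4), Add(47926, Mul(-1, 45956)))) = Add(Rational(9, 4), Mul(Rational(-1, 4), Add(47926, -45956))) = Add(Rational(9, 4), Mul(Rational(-1, 4), 1970)) = Add(Rational(9, 4), Rational(-985, 2)) = Rational(-1961, 4) ≈ -490.25)
Function('H')(V, Z) = Mul(Add(-36, V), Add(9, Z)) (Function('H')(V, Z) = Mul(Add(9, Z), Add(-36, V)) = Mul(Add(-36, V), Add(9, Z)))
Mul(Function('H')(-309, -205), Pow(T, -1)) = Mul(Add(-324, Mul(-36, -205), Mul(9, -309), Mul(-309, -205)), Pow(Rational(-1961, 4), -1)) = Mul(Add(-324, 7380, -2781, 63345), Rational(-4, 1961)) = Mul(67620, Rational(-4, 1961)) = Rational(-270480, 1961)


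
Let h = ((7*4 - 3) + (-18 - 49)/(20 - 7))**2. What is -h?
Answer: -66564/169 ≈ -393.87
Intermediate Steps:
h = 66564/169 (h = ((28 - 3) - 67/13)**2 = (25 - 67*1/13)**2 = (25 - 67/13)**2 = (258/13)**2 = 66564/169 ≈ 393.87)
-h = -1*66564/169 = -66564/169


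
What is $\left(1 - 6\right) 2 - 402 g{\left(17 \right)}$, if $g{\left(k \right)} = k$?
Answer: $-6844$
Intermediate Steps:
$\left(1 - 6\right) 2 - 402 g{\left(17 \right)} = \left(1 - 6\right) 2 - 6834 = \left(-5\right) 2 - 6834 = -10 - 6834 = -6844$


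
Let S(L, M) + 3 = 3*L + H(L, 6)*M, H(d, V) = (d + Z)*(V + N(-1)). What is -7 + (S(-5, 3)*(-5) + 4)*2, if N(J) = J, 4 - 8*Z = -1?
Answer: 3349/4 ≈ 837.25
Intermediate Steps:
Z = 5/8 (Z = ½ - ⅛*(-1) = ½ + ⅛ = 5/8 ≈ 0.62500)
H(d, V) = (-1 + V)*(5/8 + d) (H(d, V) = (d + 5/8)*(V - 1) = (5/8 + d)*(-1 + V) = (-1 + V)*(5/8 + d))
S(L, M) = -3 + 3*L + M*(25/8 + 5*L) (S(L, M) = -3 + (3*L + (-5/8 - L + (5/8)*6 + 6*L)*M) = -3 + (3*L + (-5/8 - L + 15/4 + 6*L)*M) = -3 + (3*L + (25/8 + 5*L)*M) = -3 + (3*L + M*(25/8 + 5*L)) = -3 + 3*L + M*(25/8 + 5*L))
-7 + (S(-5, 3)*(-5) + 4)*2 = -7 + ((-3 + 3*(-5) + (5/8)*3*(5 + 8*(-5)))*(-5) + 4)*2 = -7 + ((-3 - 15 + (5/8)*3*(5 - 40))*(-5) + 4)*2 = -7 + ((-3 - 15 + (5/8)*3*(-35))*(-5) + 4)*2 = -7 + ((-3 - 15 - 525/8)*(-5) + 4)*2 = -7 + (-669/8*(-5) + 4)*2 = -7 + (3345/8 + 4)*2 = -7 + (3377/8)*2 = -7 + 3377/4 = 3349/4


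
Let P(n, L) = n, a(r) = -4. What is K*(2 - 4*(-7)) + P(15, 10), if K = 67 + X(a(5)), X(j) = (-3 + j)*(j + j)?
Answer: 3705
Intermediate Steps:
X(j) = 2*j*(-3 + j) (X(j) = (-3 + j)*(2*j) = 2*j*(-3 + j))
K = 123 (K = 67 + 2*(-4)*(-3 - 4) = 67 + 2*(-4)*(-7) = 67 + 56 = 123)
K*(2 - 4*(-7)) + P(15, 10) = 123*(2 - 4*(-7)) + 15 = 123*(2 + 28) + 15 = 123*30 + 15 = 3690 + 15 = 3705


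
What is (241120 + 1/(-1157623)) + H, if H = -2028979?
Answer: -2069666699158/1157623 ≈ -1.7879e+6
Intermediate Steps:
(241120 + 1/(-1157623)) + H = (241120 + 1/(-1157623)) - 2028979 = (241120 - 1/1157623) - 2028979 = 279126057759/1157623 - 2028979 = -2069666699158/1157623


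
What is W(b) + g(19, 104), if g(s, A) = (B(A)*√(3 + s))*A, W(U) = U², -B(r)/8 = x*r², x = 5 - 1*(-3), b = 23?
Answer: 529 - 71991296*√22 ≈ -3.3767e+8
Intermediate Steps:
x = 8 (x = 5 + 3 = 8)
B(r) = -64*r²
g(s, A) = -64*A³*√(3 + s) (g(s, A) = ((-64*A²)*√(3 + s))*A = (-64*A²*√(3 + s))*A = -64*A³*√(3 + s))
W(b) + g(19, 104) = 23² - 64*104³*√(3 + 19) = 529 - 64*1124864*√22 = 529 - 71991296*√22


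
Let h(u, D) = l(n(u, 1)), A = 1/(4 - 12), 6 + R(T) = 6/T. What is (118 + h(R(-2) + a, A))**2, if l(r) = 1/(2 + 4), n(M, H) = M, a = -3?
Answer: 502681/36 ≈ 13963.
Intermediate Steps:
R(T) = -6 + 6/T
l(r) = 1/6
A = -1/8 (A = 1/(-8) = -1/8 ≈ -0.12500)
h(u, D) = 1/6
(118 + h(R(-2) + a, A))**2 = (118 + 1/6)**2 = (709/6)**2 = 502681/36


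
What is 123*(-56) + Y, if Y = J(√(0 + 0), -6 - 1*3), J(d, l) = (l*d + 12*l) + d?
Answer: -6996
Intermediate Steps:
J(d, l) = d + 12*l + d*l (J(d, l) = (d*l + 12*l) + d = (12*l + d*l) + d = d + 12*l + d*l)
Y = -108 (Y = √(0 + 0) + 12*(-6 - 1*3) + √(0 + 0)*(-6 - 1*3) = √0 + 12*(-6 - 3) + √0*(-6 - 3) = 0 + 12*(-9) + 0*(-9) = 0 - 108 + 0 = -108)
123*(-56) + Y = 123*(-56) - 108 = -6888 - 108 = -6996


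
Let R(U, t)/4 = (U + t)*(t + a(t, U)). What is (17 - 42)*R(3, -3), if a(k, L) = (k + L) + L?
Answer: 0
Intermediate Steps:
a(k, L) = k + 2*L (a(k, L) = (L + k) + L = k + 2*L)
R(U, t) = 4*(U + t)*(2*U + 2*t) (R(U, t) = 4*((U + t)*(t + (t + 2*U))) = 4*((U + t)*(2*U + 2*t)) = 4*(U + t)*(2*U + 2*t))
(17 - 42)*R(3, -3) = (17 - 42)*(8*3**2 + 8*(-3)**2 + 16*3*(-3)) = -25*(8*9 + 8*9 - 144) = -25*(72 + 72 - 144) = -25*0 = 0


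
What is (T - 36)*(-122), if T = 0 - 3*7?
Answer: 6954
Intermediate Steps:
T = -21 (T = 0 - 21 = -21)
(T - 36)*(-122) = (-21 - 36)*(-122) = -57*(-122) = 6954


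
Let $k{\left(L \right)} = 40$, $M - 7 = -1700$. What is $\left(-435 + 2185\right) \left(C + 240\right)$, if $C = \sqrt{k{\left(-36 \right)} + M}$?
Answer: $420000 + 1750 i \sqrt{1653} \approx 4.2 \cdot 10^{5} + 71150.0 i$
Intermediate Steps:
$M = -1693$ ($M = 7 - 1700 = -1693$)
$C = i \sqrt{1653}$ ($C = \sqrt{40 - 1693} = \sqrt{-1653} = i \sqrt{1653} \approx 40.657 i$)
$\left(-435 + 2185\right) \left(C + 240\right) = \left(-435 + 2185\right) \left(i \sqrt{1653} + 240\right) = 1750 \left(240 + i \sqrt{1653}\right) = 420000 + 1750 i \sqrt{1653}$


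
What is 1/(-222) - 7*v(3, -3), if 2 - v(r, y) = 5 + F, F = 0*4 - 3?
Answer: -1/222 ≈ -0.0045045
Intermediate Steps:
F = -3 (F = 0 - 3 = -3)
v(r, y) = 0 (v(r, y) = 2 - (5 - 3) = 2 - 1*2 = 2 - 2 = 0)
1/(-222) - 7*v(3, -3) = 1/(-222) - 7*0 = -1/222 + 0 = -1/222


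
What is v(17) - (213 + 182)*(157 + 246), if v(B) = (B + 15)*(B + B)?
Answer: -158097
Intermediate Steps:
v(B) = 2*B*(15 + B) (v(B) = (15 + B)*(2*B) = 2*B*(15 + B))
v(17) - (213 + 182)*(157 + 246) = 2*17*(15 + 17) - (213 + 182)*(157 + 246) = 2*17*32 - 395*403 = 1088 - 1*159185 = 1088 - 159185 = -158097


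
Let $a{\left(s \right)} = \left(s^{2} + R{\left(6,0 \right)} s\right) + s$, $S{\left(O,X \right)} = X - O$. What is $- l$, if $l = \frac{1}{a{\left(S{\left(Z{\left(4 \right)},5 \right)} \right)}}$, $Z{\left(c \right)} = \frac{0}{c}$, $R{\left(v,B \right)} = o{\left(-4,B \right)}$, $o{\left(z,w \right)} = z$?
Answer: $- \frac{1}{10} \approx -0.1$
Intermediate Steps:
$R{\left(v,B \right)} = -4$
$Z{\left(c \right)} = 0$
$a{\left(s \right)} = s^{2} - 3 s$ ($a{\left(s \right)} = \left(s^{2} - 4 s\right) + s = s^{2} - 3 s$)
$l = \frac{1}{10}$ ($l = \frac{1}{\left(5 - 0\right) \left(-3 + \left(5 - 0\right)\right)} = \frac{1}{\left(5 + 0\right) \left(-3 + \left(5 + 0\right)\right)} = \frac{1}{5 \left(-3 + 5\right)} = \frac{1}{5 \cdot 2} = \frac{1}{10} \approx 0.1$)
$- l = \left(-1\right) \frac{1}{10} = - \frac{1}{10}$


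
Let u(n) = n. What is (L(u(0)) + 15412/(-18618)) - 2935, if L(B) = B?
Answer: -27329621/9309 ≈ -2935.8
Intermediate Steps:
(L(u(0)) + 15412/(-18618)) - 2935 = (0 + 15412/(-18618)) - 2935 = (0 + 15412*(-1/18618)) - 2935 = (0 - 7706/9309) - 2935 = -7706/9309 - 2935 = -27329621/9309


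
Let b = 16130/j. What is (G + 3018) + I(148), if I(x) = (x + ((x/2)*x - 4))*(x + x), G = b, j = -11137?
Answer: 36612136328/11137 ≈ 3.2874e+6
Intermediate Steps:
b = -16130/11137 (b = 16130/(-11137) = 16130*(-1/11137) = -16130/11137 ≈ -1.4483)
G = -16130/11137 ≈ -1.4483
I(x) = 2*x*(-4 + x + x²/2) (I(x) = (x + ((x*(½))*x - 4))*(2*x) = (x + ((x/2)*x - 4))*(2*x) = (x + (x²/2 - 4))*(2*x) = (x + (-4 + x²/2))*(2*x) = (-4 + x + x²/2)*(2*x) = 2*x*(-4 + x + x²/2))
(G + 3018) + I(148) = (-16130/11137 + 3018) + 148*(-8 + 148² + 2*148) = 33595336/11137 + 148*(-8 + 21904 + 296) = 33595336/11137 + 148*22192 = 33595336/11137 + 3284416 = 36612136328/11137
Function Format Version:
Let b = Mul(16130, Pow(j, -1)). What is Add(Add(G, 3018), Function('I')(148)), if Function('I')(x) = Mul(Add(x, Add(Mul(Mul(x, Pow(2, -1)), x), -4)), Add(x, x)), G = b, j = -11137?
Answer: Rational(36612136328, 11137) ≈ 3.2874e+6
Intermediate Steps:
b = Rational(-16130, 11137) (b = Mul(16130, Pow(-11137, -1)) = Mul(16130, Rational(-1, 11137)) = Rational(-16130, 11137) ≈ -1.4483)
G = Rational(-16130, 11137) ≈ -1.4483
Function('I')(x) = Mul(2, x, Add(-4, x, Mul(Rational(1, 2), Pow(x, 2)))) (Function('I')(x) = Mul(Add(x, Add(Mul(Mul(x, Rational(1, 2)), x), -4)), Mul(2, x)) = Mul(Add(x, Add(Mul(Mul(Rational(1, 2), x), x), -4)), Mul(2, x)) = Mul(Add(x, Add(Mul(Rational(1, 2), Pow(x, 2)), -4)), Mul(2, x)) = Mul(Add(x, Add(-4, Mul(Rational(1, 2), Pow(x, 2)))), Mul(2, x)) = Mul(Add(-4, x, Mul(Rational(1, 2), Pow(x, 2))), Mul(2, x)) = Mul(2, x, Add(-4, x, Mul(Rational(1, 2), Pow(x, 2)))))
Add(Add(G, 3018), Function('I')(148)) = Add(Add(Rational(-16130, 11137), 3018), Mul(148, Add(-8, Pow(148, 2), Mul(2, 148)))) = Add(Rational(33595336, 11137), Mul(148, Add(-8, 21904, 296))) = Add(Rational(33595336, 11137), Mul(148, 22192)) = Add(Rational(33595336, 11137), 3284416) = Rational(36612136328, 11137)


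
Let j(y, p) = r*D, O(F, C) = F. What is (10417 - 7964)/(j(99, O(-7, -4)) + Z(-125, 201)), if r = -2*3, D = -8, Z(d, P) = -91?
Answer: -2453/43 ≈ -57.047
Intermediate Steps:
r = -6
j(y, p) = 48 (j(y, p) = -6*(-8) = 48)
(10417 - 7964)/(j(99, O(-7, -4)) + Z(-125, 201)) = (10417 - 7964)/(48 - 91) = 2453/(-43) = 2453*(-1/43) = -2453/43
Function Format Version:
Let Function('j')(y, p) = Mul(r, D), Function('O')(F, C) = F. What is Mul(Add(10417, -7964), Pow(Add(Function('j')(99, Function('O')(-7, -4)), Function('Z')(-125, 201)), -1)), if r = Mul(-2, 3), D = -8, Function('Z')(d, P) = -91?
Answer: Rational(-2453, 43) ≈ -57.047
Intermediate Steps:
r = -6
Function('j')(y, p) = 48 (Function('j')(y, p) = Mul(-6, -8) = 48)
Mul(Add(10417, -7964), Pow(Add(Function('j')(99, Function('O')(-7, -4)), Function('Z')(-125, 201)), -1)) = Mul(Add(10417, -7964), Pow(Add(48, -91), -1)) = Mul(2453, Pow(-43, -1)) = Mul(2453, Rational(-1, 43)) = Rational(-2453, 43)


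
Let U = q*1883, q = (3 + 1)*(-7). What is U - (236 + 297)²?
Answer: -336813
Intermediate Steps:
q = -28 (q = 4*(-7) = -28)
U = -52724 (U = -28*1883 = -52724)
U - (236 + 297)² = -52724 - (236 + 297)² = -52724 - 1*533² = -52724 - 1*284089 = -52724 - 284089 = -336813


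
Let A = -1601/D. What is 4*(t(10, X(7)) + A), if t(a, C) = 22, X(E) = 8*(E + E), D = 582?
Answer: 22406/291 ≈ 76.997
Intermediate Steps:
A = -1601/582 ≈ -2.7509
X(E) = 16*E (X(E) = 8*(2*E) = 16*E)
4*(t(10, X(7)) + A) = 4*(22 - 1601/582) = 4*(11203/582) = 22406/291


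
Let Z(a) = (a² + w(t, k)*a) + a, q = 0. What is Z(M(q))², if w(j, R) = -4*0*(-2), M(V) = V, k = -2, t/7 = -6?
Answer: 0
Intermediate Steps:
t = -42 (t = 7*(-6) = -42)
w(j, R) = 0 (w(j, R) = 0*(-2) = 0)
Z(a) = a + a² (Z(a) = (a² + 0*a) + a = (a² + 0) + a = a² + a = a + a²)
Z(M(q))² = (0*(1 + 0))² = (0*1)² = 0² = 0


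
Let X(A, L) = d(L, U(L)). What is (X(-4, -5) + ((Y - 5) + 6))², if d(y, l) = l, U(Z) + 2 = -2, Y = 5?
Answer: 4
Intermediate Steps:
U(Z) = -4 (U(Z) = -2 - 2 = -4)
X(A, L) = -4
(X(-4, -5) + ((Y - 5) + 6))² = (-4 + ((5 - 5) + 6))² = (-4 + (0 + 6))² = (-4 + 6)² = 2² = 4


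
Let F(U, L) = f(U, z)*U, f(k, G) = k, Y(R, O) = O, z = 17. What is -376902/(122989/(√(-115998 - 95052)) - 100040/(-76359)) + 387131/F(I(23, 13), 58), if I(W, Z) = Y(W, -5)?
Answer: (-3192801498884900*I + 1211889987090227*√938)/(25*(469187600*I + 3130439017*√938)) ≈ 15478.0 - 1407.8*I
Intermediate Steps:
I(W, Z) = -5
F(U, L) = U² (F(U, L) = U*U = U²)
-376902/(122989/(√(-115998 - 95052)) - 100040/(-76359)) + 387131/F(I(23, 13), 58) = -376902/(122989/(√(-115998 - 95052)) - 100040/(-76359)) + 387131/((-5)²) = -376902/(122989/(√(-211050)) - 100040*(-1/76359)) + 387131/25 = -376902/(122989/((15*I*√938)) + 100040/76359) + 387131*(1/25) = -376902/(122989*(-I*√938/14070) + 100040/76359) + 387131/25 = -376902/(-122989*I*√938/14070 + 100040/76359) + 387131/25 = -376902/(100040/76359 - 122989*I*√938/14070) + 387131/25 = 387131/25 - 376902/(100040/76359 - 122989*I*√938/14070)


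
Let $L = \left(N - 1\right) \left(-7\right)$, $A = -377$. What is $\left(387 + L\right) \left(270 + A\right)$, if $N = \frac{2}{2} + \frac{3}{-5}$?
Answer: $- \frac{209292}{5} \approx -41858.0$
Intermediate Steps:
$N = \frac{2}{5}$ ($N = 2 \cdot \frac{1}{2} + 3 \left(- \frac{1}{5}\right) = 1 - \frac{3}{5} = \frac{2}{5} \approx 0.4$)
$L = \frac{21}{5}$ ($L = \left(\frac{2}{5} - 1\right) \left(-7\right) = \left(- \frac{3}{5}\right) \left(-7\right) = \frac{21}{5} \approx 4.2$)
$\left(387 + L\right) \left(270 + A\right) = \left(387 + \frac{21}{5}\right) \left(270 - 377\right) = \frac{1956}{5} \left(-107\right) = - \frac{209292}{5}$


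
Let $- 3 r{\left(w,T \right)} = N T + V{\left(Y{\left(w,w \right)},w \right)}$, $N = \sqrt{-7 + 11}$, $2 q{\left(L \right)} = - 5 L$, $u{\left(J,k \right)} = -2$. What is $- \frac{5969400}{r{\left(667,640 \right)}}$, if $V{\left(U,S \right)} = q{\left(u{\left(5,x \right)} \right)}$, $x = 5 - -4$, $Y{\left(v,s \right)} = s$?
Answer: $\frac{3581640}{257} \approx 13936.0$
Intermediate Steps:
$x = 9$ ($x = 5 + 4 = 9$)
$q{\left(L \right)} = - \frac{5 L}{2}$ ($q{\left(L \right)} = \frac{\left(-5\right) L}{2} = - \frac{5 L}{2}$)
$V{\left(U,S \right)} = 5$ ($V{\left(U,S \right)} = \left(- \frac{5}{2}\right) \left(-2\right) = 5$)
$N = 2$ ($N = \sqrt{4} = 2$)
$r{\left(w,T \right)} = - \frac{5}{3} - \frac{2 T}{3}$ ($r{\left(w,T \right)} = - \frac{2 T + 5}{3} = - \frac{5 + 2 T}{3} = - \frac{5}{3} - \frac{2 T}{3}$)
$- \frac{5969400}{r{\left(667,640 \right)}} = - \frac{5969400}{- \frac{5}{3} - \frac{1280}{3}} = - \frac{5969400}{- \frac{1285}{3}} = \left(-5969400\right) \left(- \frac{3}{1285}\right) = \frac{3581640}{257}$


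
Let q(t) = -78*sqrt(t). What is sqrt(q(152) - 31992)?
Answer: 2*sqrt(-7998 - 39*sqrt(38)) ≈ 181.53*I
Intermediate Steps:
sqrt(q(152) - 31992) = sqrt(-156*sqrt(38) - 31992) = sqrt(-31992 - 156*sqrt(38))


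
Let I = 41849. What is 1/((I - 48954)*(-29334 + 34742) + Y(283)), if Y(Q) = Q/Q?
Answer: -1/38423839 ≈ -2.6026e-8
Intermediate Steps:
Y(Q) = 1
1/((I - 48954)*(-29334 + 34742) + Y(283)) = 1/((41849 - 48954)*(-29334 + 34742) + 1) = 1/(-7105*5408 + 1) = 1/(-38423840 + 1) = 1/(-38423839) = -1/38423839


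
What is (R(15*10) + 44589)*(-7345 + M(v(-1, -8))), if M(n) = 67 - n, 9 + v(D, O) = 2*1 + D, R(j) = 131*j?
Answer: -467017530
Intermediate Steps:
v(D, O) = -7 + D (v(D, O) = -9 + (2*1 + D) = -9 + (2 + D) = -7 + D)
(R(15*10) + 44589)*(-7345 + M(v(-1, -8))) = (131*(15*10) + 44589)*(-7345 + (67 - (-7 - 1))) = (131*150 + 44589)*(-7345 + (67 - 1*(-8))) = (19650 + 44589)*(-7345 + (67 + 8)) = 64239*(-7345 + 75) = 64239*(-7270) = -467017530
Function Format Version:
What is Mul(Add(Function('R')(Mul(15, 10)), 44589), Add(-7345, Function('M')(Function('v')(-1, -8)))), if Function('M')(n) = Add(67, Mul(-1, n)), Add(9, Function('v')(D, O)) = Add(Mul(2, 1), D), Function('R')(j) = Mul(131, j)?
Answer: -467017530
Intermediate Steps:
Function('v')(D, O) = Add(-7, D) (Function('v')(D, O) = Add(-9, Add(Mul(2, 1), D)) = Add(-9, Add(2, D)) = Add(-7, D))
Mul(Add(Function('R')(Mul(15, 10)), 44589), Add(-7345, Function('M')(Function('v')(-1, -8)))) = Mul(Add(Mul(131, Mul(15, 10)), 44589), Add(-7345, Add(67, Mul(-1, Add(-7, -1))))) = Mul(Add(Mul(131, 150), 44589), Add(-7345, Add(67, Mul(-1, -8)))) = Mul(Add(19650, 44589), Add(-7345, Add(67, 8))) = Mul(64239, Add(-7345, 75)) = Mul(64239, -7270) = -467017530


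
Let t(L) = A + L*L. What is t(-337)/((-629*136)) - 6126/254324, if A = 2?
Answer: -7351968387/5438973064 ≈ -1.3517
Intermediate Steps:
t(L) = 2 + L² (t(L) = 2 + L*L = 2 + L²)
t(-337)/((-629*136)) - 6126/254324 = (2 + (-337)²)/((-629*136)) - 6126/254324 = (2 + 113569)/(-85544) - 6126*1/254324 = 113571*(-1/85544) - 3063/127162 = -113571/85544 - 3063/127162 = -7351968387/5438973064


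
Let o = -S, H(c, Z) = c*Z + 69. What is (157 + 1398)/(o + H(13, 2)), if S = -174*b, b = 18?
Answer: 1555/3227 ≈ 0.48187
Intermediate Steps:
H(c, Z) = 69 + Z*c (H(c, Z) = Z*c + 69 = 69 + Z*c)
S = -3132 (S = -174*18 = -3132)
o = 3132 (o = -1*(-3132) = 3132)
(157 + 1398)/(o + H(13, 2)) = (157 + 1398)/(3132 + (69 + 2*13)) = 1555/(3132 + (69 + 26)) = 1555/(3132 + 95) = 1555/3227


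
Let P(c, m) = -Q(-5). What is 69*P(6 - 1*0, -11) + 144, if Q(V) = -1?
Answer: 213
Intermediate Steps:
P(c, m) = 1 (P(c, m) = -1*(-1) = 1)
69*P(6 - 1*0, -11) + 144 = 69*1 + 144 = 69 + 144 = 213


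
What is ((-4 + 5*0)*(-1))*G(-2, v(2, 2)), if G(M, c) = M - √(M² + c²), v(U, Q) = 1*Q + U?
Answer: -8 - 8*√5 ≈ -25.889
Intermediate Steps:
v(U, Q) = Q + U
((-4 + 5*0)*(-1))*G(-2, v(2, 2)) = ((-4 + 5*0)*(-1))*(-2 - √((-2)² + (2 + 2)²)) = ((-4 + 0)*(-1))*(-2 - √(4 + 4²)) = (-4*(-1))*(-2 - √(4 + 16)) = 4*(-2 - √20) = 4*(-2 - 2*√5) = -8 - 8*√5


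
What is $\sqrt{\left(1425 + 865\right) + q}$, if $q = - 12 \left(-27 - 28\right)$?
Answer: $5 \sqrt{118} \approx 54.314$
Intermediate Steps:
$q = 660$ ($q = \left(-12\right) \left(-55\right) = 660$)
$\sqrt{\left(1425 + 865\right) + q} = \sqrt{\left(1425 + 865\right) + 660} = \sqrt{2290 + 660} = \sqrt{2950} = 5 \sqrt{118}$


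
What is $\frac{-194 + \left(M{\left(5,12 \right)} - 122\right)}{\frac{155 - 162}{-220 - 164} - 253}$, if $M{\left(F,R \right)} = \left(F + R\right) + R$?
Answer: $\frac{110208}{97145} \approx 1.1345$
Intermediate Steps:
$M{\left(F,R \right)} = F + 2 R$
$\frac{-194 + \left(M{\left(5,12 \right)} - 122\right)}{\frac{155 - 162}{-220 - 164} - 253} = \frac{-194 + \left(\left(5 + 2 \cdot 12\right) - 122\right)}{\frac{155 - 162}{-220 - 164} - 253} = \frac{-194 + \left(\left(5 + 24\right) - 122\right)}{- \frac{7}{-384} - 253} = \frac{-194 + \left(29 - 122\right)}{\left(-7\right) \left(- \frac{1}{384}\right) - 253} = \frac{-194 - 93}{\frac{7}{384} - 253} = - \frac{287}{- \frac{97145}{384}} = \left(-287\right) \left(- \frac{384}{97145}\right) = \frac{110208}{97145}$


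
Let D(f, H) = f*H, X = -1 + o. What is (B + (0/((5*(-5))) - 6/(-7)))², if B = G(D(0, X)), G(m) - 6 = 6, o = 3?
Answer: 8100/49 ≈ 165.31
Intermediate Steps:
X = 2 (X = -1 + 3 = 2)
D(f, H) = H*f
G(m) = 12 (G(m) = 6 + 6 = 12)
B = 12
(B + (0/((5*(-5))) - 6/(-7)))² = (12 + (0/((5*(-5))) - 6/(-7)))² = (12 + (0/(-25) - 6*(-⅐)))² = (12 + (0*(-1/25) + 6/7))² = (12 + (0 + 6/7))² = (12 + 6/7)² = (90/7)² = 8100/49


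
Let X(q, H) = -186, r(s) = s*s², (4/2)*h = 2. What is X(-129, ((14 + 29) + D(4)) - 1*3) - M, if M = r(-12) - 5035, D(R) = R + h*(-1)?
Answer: 6577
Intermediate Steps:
h = 1 (h = (½)*2 = 1)
D(R) = -1 + R (D(R) = R + 1*(-1) = R - 1 = -1 + R)
r(s) = s³
M = -6763 (M = (-12)³ - 5035 = -1728 - 5035 = -6763)
X(-129, ((14 + 29) + D(4)) - 1*3) - M = -186 - 1*(-6763) = -186 + 6763 = 6577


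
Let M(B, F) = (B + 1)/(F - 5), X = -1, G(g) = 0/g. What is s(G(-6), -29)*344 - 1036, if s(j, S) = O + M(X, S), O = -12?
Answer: -5164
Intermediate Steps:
G(g) = 0
M(B, F) = (1 + B)/(-5 + F)
s(j, S) = -12 (s(j, S) = -12 + (1 - 1)/(-5 + S) = -12 + 0/(-5 + S) = -12 + 0 = -12)
s(G(-6), -29)*344 - 1036 = -12*344 - 1036 = -4128 - 1036 = -5164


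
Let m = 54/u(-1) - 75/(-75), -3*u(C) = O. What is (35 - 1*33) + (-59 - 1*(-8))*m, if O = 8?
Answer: 3935/4 ≈ 983.75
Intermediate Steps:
u(C) = -8/3 (u(C) = -⅓*8 = -8/3)
m = -77/4 (m = 54/(-8/3) - 75/(-75) = 54*(-3/8) - 75*(-1/75) = -81/4 + 1 = -77/4 ≈ -19.250)
(35 - 1*33) + (-59 - 1*(-8))*m = (35 - 1*33) + (-59 - 1*(-8))*(-77/4) = (35 - 33) + (-59 + 8)*(-77/4) = 2 - 51*(-77/4) = 2 + 3927/4 = 3935/4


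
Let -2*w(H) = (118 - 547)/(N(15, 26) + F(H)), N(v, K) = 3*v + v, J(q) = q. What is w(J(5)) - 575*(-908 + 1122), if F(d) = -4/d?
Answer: -72843455/592 ≈ -1.2305e+5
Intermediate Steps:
N(v, K) = 4*v
w(H) = 429/(2*(60 - 4/H)) (w(H) = -(118 - 547)/(2*(4*15 - 4/H)) = -(-429)/(2*(60 - 4/H)) = 429/(2*(60 - 4/H)))
w(J(5)) - 575*(-908 + 1122) = (429/8)*5/(-1 + 15*5) - 575*(-908 + 1122) = (429/8)*5/(-1 + 75) - 575*214 = (429/8)*5/74 - 1*123050 = (429/8)*5*(1/74) - 123050 = 2145/592 - 123050 = -72843455/592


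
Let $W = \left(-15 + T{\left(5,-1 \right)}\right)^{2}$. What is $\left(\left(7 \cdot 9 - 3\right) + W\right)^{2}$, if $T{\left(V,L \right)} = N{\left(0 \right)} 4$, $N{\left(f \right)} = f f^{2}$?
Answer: $81225$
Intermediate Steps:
$N{\left(f \right)} = f^{3}$
$T{\left(V,L \right)} = 0$ ($T{\left(V,L \right)} = 0^{3} \cdot 4 = 0 \cdot 4 = 0$)
$W = 225$ ($W = \left(-15 + 0\right)^{2} = \left(-15\right)^{2} = 225$)
$\left(\left(7 \cdot 9 - 3\right) + W\right)^{2} = \left(\left(7 \cdot 9 - 3\right) + 225\right)^{2} = \left(\left(63 - 3\right) + 225\right)^{2} = \left(60 + 225\right)^{2} = 285^{2} = 81225$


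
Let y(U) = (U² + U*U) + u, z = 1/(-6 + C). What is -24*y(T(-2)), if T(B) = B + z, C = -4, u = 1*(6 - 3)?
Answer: -7092/25 ≈ -283.68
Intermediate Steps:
u = 3 (u = 1*3 = 3)
z = -⅒ (z = 1/(-6 - 4) = 1/(-10) = -⅒ ≈ -0.10000)
T(B) = -⅒ + B (T(B) = B - ⅒ = -⅒ + B)
y(U) = 3 + 2*U² (y(U) = (U² + U*U) + 3 = (U² + U²) + 3 = 2*U² + 3 = 3 + 2*U²)
-24*y(T(-2)) = -24*(3 + 2*(-⅒ - 2)²) = -24*(3 + 2*(-21/10)²) = -24*(3 + 2*(441/100)) = -24*(3 + 441/50) = -24*591/50 = -7092/25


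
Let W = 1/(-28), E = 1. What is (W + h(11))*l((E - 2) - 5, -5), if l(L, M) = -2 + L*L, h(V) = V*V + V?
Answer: 62815/14 ≈ 4486.8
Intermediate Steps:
h(V) = V + V**2 (h(V) = V**2 + V = V + V**2)
l(L, M) = -2 + L**2
W = -1/28 ≈ -0.035714
(W + h(11))*l((E - 2) - 5, -5) = (-1/28 + 11*(1 + 11))*(-2 + ((1 - 2) - 5)**2) = (-1/28 + 11*12)*(-2 + (-1 - 5)**2) = (-1/28 + 132)*(-2 + (-6)**2) = 3695*(-2 + 36)/28 = (3695/28)*34 = 62815/14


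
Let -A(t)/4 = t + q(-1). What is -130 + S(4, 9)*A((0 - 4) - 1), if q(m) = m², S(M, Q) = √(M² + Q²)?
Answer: -130 + 16*√97 ≈ 27.582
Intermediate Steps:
A(t) = -4 - 4*t (A(t) = -4*(t + (-1)²) = -4*(t + 1) = -4*(1 + t) = -4 - 4*t)
-130 + S(4, 9)*A((0 - 4) - 1) = -130 + √(4² + 9²)*(-4 - 4*((0 - 4) - 1)) = -130 + √(16 + 81)*(-4 - 4*(-4 - 1)) = -130 + √97*(-4 - 4*(-5)) = -130 + √97*(-4 + 20) = -130 + √97*16 = -130 + 16*√97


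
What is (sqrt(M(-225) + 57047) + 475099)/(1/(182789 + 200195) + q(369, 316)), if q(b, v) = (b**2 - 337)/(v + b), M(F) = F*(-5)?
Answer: 124639391059960/52018419501 + 524688080*sqrt(14543)/52018419501 ≈ 2397.3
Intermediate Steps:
M(F) = -5*F
q(b, v) = (-337 + b**2)/(b + v)
(sqrt(M(-225) + 57047) + 475099)/(1/(182789 + 200195) + q(369, 316)) = (sqrt(-5*(-225) + 57047) + 475099)/(1/(182789 + 200195) + (-337 + 369**2)/(369 + 316)) = (sqrt(1125 + 57047) + 475099)/(1/382984 + (-337 + 136161)/685) = (sqrt(58172) + 475099)/(1/382984 + (1/685)*135824) = (2*sqrt(14543) + 475099)/(1/382984 + 135824/685) = (475099 + 2*sqrt(14543))/(52018419501/262344040) = (475099 + 2*sqrt(14543))*(262344040/52018419501) = 124639391059960/52018419501 + 524688080*sqrt(14543)/52018419501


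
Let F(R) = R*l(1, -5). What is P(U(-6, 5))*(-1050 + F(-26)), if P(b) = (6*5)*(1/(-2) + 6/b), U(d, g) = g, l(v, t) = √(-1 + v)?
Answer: -22050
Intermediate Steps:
F(R) = 0 (F(R) = R*√(-1 + 1) = R*√0 = R*0 = 0)
P(b) = -15 + 180/b (P(b) = 30*(1*(-½) + 6/b) = 30*(-½ + 6/b) = -15 + 180/b)
P(U(-6, 5))*(-1050 + F(-26)) = (-15 + 180/5)*(-1050 + 0) = (-15 + 180*(⅕))*(-1050) = (-15 + 36)*(-1050) = 21*(-1050) = -22050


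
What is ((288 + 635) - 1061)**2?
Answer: 19044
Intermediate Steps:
((288 + 635) - 1061)**2 = (923 - 1061)**2 = (-138)**2 = 19044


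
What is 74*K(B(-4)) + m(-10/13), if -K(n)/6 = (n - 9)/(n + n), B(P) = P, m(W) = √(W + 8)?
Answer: -1443/2 + √1222/13 ≈ -718.81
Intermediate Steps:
m(W) = √(8 + W)
K(n) = -3*(-9 + n)/n (K(n) = -6*(n - 9)/(n + n) = -6*(-9 + n)/(2*n) = -6*(-9 + n)*1/(2*n) = -3*(-9 + n)/n)
74*K(B(-4)) + m(-10/13) = 74*(-3 + 27/(-4)) + √(8 - 10/13) = 74*(-3 + 27*(-¼)) + √(8 - 10*1/13) = 74*(-3 - 27/4) + √(8 - 10/13) = 74*(-39/4) + √(94/13) = -1443/2 + √1222/13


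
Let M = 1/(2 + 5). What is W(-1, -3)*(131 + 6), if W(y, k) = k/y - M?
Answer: 2740/7 ≈ 391.43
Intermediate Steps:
M = 1/7 ≈ 0.14286
W(y, k) = -1/7 + k/y (W(y, k) = k/y - 1*1/7 = k/y - 1/7 = -1/7 + k/y)
W(-1, -3)*(131 + 6) = ((-3 - 1/7*(-1))/(-1))*(131 + 6) = -(-3 + 1/7)*137 = -1*(-20/7)*137 = (20/7)*137 = 2740/7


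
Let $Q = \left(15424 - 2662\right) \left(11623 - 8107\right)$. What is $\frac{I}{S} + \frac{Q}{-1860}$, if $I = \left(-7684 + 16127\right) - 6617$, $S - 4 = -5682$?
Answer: $- \frac{10615917689}{440045} \approx -24125.0$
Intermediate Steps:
$S = -5678$ ($S = 4 - 5682 = -5678$)
$I = 1826$ ($I = 8443 - 6617 = 1826$)
$Q = 44871192$ ($Q = 12762 \cdot 3516 = 44871192$)
$\frac{I}{S} + \frac{Q}{-1860} = \frac{1826}{-5678} + \frac{44871192}{-1860} = 1826 \left(- \frac{1}{5678}\right) + 44871192 \left(- \frac{1}{1860}\right) = - \frac{913}{2839} - \frac{3739266}{155} = - \frac{10615917689}{440045}$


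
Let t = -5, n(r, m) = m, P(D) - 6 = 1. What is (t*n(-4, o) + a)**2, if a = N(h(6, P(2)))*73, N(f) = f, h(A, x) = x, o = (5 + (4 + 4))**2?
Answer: 111556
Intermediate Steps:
o = 169 (o = (5 + 8)**2 = 13**2 = 169)
P(D) = 7 (P(D) = 6 + 1 = 7)
a = 511 (a = 7*73 = 511)
(t*n(-4, o) + a)**2 = (-5*169 + 511)**2 = (-845 + 511)**2 = (-334)**2 = 111556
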